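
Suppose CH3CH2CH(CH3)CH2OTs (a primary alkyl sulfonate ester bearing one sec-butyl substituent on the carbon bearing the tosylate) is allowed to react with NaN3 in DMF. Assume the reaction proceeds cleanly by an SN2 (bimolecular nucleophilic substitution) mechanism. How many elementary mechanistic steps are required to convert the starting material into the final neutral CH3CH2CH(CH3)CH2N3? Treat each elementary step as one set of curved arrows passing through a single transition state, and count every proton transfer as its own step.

Step 1: Backside attack by N3⁻ on the carbon bearing the tosylate: the new C–N bond forms as the C–O bond breaks, with Walden inversion at carbon.
Total: 1 elementary step.

1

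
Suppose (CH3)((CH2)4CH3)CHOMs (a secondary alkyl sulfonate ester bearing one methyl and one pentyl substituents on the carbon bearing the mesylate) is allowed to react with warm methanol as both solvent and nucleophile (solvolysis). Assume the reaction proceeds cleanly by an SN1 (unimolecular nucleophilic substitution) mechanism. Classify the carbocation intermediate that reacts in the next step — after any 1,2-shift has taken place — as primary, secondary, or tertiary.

secondary

Step 1: Ionisation: the C–O σ-bond cleaves heterolytically; both bonding electrons depart with MsO⁻, leaving a secondary carbocation at the α-carbon.
No single 1,2-shift to an adjacent carbon would give a more-substituted cation, so no rearrangement occurs.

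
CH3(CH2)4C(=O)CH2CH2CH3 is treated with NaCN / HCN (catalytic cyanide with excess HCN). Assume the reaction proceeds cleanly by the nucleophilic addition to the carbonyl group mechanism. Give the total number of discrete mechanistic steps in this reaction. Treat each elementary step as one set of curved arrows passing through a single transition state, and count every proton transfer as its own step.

Step 1: A lone pair / filled orbital on CN⁻ attacks the electrophilic carbonyl carbon; the π(C=O) electrons shift onto oxygen, producing a tetrahedral alkoxide intermediate.
Step 2: Proton transfer from HCN to the alkoxide furnishes a cyanohydrin (and releases another CN⁻ to continue the reaction).
Total: 2 elementary steps.

2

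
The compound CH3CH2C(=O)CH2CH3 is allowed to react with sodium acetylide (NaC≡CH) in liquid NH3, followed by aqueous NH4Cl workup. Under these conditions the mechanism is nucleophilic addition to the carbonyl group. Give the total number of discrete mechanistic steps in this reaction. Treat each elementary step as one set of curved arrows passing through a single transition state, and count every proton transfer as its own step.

2

Step 1: HC≡C⁻ attacks the sp² carbonyl carbon; the C=O π bond breaks and the electrons end up as a lone pair on the alkoxide oxygen of the tetrahedral intermediate.
Step 2: Protonation of the alkoxide by aqueous NH4Cl workup furnishes a propargyl alcohol.
Total: 2 elementary steps.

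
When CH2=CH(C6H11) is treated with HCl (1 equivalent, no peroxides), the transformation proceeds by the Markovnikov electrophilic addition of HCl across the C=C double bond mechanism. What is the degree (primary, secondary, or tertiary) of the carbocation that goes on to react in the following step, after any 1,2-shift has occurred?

Step 1: Electrophilic addition begins with the π(C=C) electrons forming a bond to the proton of HCl. Following Markovnikov's rule, the resulting cation is secondary. The H–Cl bond breaks heterolytically, releasing Cl⁻.
Step 2: A 1,2-hydride shift from the adjacent cyclohexyl carbon moves the positive charge from the secondary centre to an adjacent carbon, generating a more stable tertiary carbocation.
The cation rearranges from secondary to tertiary via a 1,2-hydride shift from the adjacent cyclohexyl carbon; the tertiary cation is what reacts next.

tertiary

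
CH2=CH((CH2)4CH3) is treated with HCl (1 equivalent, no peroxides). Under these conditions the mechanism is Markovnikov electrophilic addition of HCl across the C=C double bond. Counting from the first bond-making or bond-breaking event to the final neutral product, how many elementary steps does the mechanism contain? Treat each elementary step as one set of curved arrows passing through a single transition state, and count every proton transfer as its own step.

Step 1: Electrophilic addition begins with the π(C=C) electrons forming a bond to the proton of HCl. Following Markovnikov's rule, the resulting cation is secondary. The H–Cl bond breaks heterolytically, releasing Cl⁻.
(No 1,2-shift: no single shift to an adjacent carbon would give a more stable cation.)
Step 2: Nucleophilic attack by Cl⁻ on the carbocation completes the addition, giving R–Cl.
Total: 2 elementary steps.

2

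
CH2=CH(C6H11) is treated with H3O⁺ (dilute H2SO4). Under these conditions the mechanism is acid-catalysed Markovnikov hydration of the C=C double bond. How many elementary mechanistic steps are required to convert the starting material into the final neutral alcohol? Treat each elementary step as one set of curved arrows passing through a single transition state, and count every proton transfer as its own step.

4

Step 1: Protonation of the alkene by H3O⁺: the π bond acts as the nucleophile and picks up H⁺, giving the more stable (Markovnikov) secondary carbocation. H2O is released.
Step 2: Carbocation rearrangement: a 1,2-hydride shift from the adjacent cyclohexyl carbon converts the initially-formed secondary cation into the more stable tertiary cation.
Step 3: A lone pair on the oxygen of H2O attacks the carbocation, forming a C–O bond and an oxonium ion (a protonated alcohol).
Step 4: Deprotonation of the oxonium ion by a water molecule delivers the neutral alcohol and regenerates the acid catalyst.
Total: 4 elementary steps.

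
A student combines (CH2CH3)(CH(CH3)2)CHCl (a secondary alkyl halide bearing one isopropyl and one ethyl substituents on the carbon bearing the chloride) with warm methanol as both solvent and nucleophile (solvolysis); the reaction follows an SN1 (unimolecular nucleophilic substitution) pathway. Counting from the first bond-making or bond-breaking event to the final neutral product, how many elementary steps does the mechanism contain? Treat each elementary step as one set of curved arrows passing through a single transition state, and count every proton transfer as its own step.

4

Step 1: Unassisted departure of Cl⁻ (taking the C–Cl bonding pair) generates a secondary carbocation.
Step 2: A 1,2-hydride shift from the adjacent isopropyl carbon moves the positive charge from the secondary centre to an adjacent carbon, generating a more stable tertiary carbocation.
Step 3: CH3OH donates an oxygen lone pair into the empty p orbital of the cation, giving a protonated ether (an oxonium ion).
Step 4: Proton transfer from the O–H of the oxonium ion to a solvent molecule delivers the neutral ether.
Total: 4 elementary steps.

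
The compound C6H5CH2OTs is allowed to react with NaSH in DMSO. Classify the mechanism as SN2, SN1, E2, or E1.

SN2

Conditions: a primary substrate with a strong nucleophile in the polar aprotic solvent DMSO.
These conditions are the textbook signature of the SN2 pathway.
An unhindered substrate with a strong nucleophile in a polar aprotic solvent favours one-step backside displacement.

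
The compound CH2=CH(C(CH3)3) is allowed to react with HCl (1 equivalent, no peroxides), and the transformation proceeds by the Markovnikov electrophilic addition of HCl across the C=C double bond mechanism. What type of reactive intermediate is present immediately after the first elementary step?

Step 1: Electrophilic addition begins with the π(C=C) electrons forming a bond to the proton of HCl. Following Markovnikov's rule, the resulting cation is secondary. The H–Cl bond breaks heterolytically, releasing Cl⁻.
After step 1 the species present is a secondary carbocation.

secondary carbocation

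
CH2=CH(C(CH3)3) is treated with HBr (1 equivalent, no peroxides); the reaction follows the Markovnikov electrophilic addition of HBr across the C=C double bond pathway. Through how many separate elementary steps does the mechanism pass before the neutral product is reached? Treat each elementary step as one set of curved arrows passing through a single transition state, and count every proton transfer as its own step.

3

Step 1: Electrophilic addition begins with the π(C=C) electrons forming a bond to the proton of HBr. Following Markovnikov's rule, the resulting cation is secondary. The H–Br bond breaks heterolytically, releasing Br⁻.
Step 2: Carbocation rearrangement: a 1,2-methyl shift from the adjacent tert-butyl carbon converts the initially-formed secondary cation into the more stable tertiary cation.
Step 3: The Br⁻ anion donates a lone pair to the carbocation, forming the new C–Br σ-bond and giving the neutral alkyl halide.
Total: 3 elementary steps.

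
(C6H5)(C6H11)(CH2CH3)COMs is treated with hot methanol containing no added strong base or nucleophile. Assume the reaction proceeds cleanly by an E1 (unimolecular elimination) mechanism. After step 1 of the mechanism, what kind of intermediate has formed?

Step 1: Rate-determining heterolysis of the C–O bond gives MsO⁻ and a tertiary carbocation.
After step 1 the species present is a tertiary carbocation.

tertiary carbocation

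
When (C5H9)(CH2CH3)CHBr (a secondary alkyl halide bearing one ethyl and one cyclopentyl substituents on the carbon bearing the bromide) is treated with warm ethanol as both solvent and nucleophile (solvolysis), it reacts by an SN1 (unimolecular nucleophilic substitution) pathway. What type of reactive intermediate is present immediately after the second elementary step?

Step 1: Unassisted departure of Br⁻ (taking the C–Br bonding pair) generates a secondary carbocation.
Step 2: A 1,2-hydride shift from the adjacent cyclopentyl carbon moves the positive charge from the secondary centre to an adjacent carbon, generating a more stable tertiary carbocation.
After step 2 the species present is a tertiary carbocation.

tertiary carbocation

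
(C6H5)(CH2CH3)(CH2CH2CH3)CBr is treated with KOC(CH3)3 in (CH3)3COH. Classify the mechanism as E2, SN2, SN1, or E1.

Conditions: a strong/bulky base with a tertiary substrate bearing a β-hydrogen.
These conditions are the textbook signature of the E2 pathway.
A strong (often hindered) base removes a β-H in concert with loss of the leaving group — bimolecular elimination.

E2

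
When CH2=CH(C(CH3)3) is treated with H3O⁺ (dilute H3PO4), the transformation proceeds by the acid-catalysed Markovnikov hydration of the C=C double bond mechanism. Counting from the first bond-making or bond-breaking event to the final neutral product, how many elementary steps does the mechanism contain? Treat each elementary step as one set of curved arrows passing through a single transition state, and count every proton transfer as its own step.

Step 1: Electrophilic addition begins with the π(C=C) electrons forming a bond to the proton of H3O⁺. Following Markovnikov's rule, the resulting cation is secondary. H2O is released.
Step 2: A methyl group with its bonding pair migrates from the adjacent tert-butyl carbon to the cationic centre — a 1,2-methyl shift — upgrading the secondary cation to a tertiary one.
Step 3: Nucleophilic capture of the cation by H2O produces the protonated alcohol (an oxonium ion).
Step 4: H2O removes a proton from the oxonium oxygen, regenerating H3O⁺ and giving the neutral alcohol.
Total: 4 elementary steps.

4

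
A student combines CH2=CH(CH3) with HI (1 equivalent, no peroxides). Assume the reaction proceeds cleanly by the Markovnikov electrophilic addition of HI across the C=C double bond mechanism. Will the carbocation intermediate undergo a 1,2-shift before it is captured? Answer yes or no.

no

The first-formed carbocation is secondary.
No single 1,2-shift to an adjacent carbon would produce a more-substituted cation than the one already present, so no rearrangement occurs.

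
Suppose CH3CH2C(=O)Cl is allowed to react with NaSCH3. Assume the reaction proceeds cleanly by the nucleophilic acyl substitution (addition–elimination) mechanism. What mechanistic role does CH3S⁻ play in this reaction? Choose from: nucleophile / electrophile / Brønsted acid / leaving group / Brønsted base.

nucleophile

Step 1: A lone pair on the S of CH3S⁻ attacks the electrophilic acyl carbon; the π(C=O) electrons move onto oxygen, giving a tetrahedral intermediate.
CH3S⁻ donates an electron pair to form a new σ-bond to carbon — it is the nucleophile.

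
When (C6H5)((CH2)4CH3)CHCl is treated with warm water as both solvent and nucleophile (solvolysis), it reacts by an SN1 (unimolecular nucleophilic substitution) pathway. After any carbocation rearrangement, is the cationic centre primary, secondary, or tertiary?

secondary

Step 1: Ionisation: the C–Cl σ-bond cleaves heterolytically; both bonding electrons depart with Cl⁻, leaving a secondary carbocation at the α-carbon.
No single 1,2-shift to an adjacent carbon would give a more-substituted cation, so no rearrangement occurs.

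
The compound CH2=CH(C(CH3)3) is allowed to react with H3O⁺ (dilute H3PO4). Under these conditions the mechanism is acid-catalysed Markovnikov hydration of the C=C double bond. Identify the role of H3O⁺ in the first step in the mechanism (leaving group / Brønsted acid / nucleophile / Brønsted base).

Step 1: The π electrons of the C=C bond attack a proton of H3O⁺; Markovnikov addition places the new C–H on the less-substituted alkene carbon, so the positive charge ends up on the more-substituted carbon — a secondary carbocation. H2O is released.
H3O⁺ in the first step donates a proton in a proton-transfer step — a Brønsted acid.

Brønsted acid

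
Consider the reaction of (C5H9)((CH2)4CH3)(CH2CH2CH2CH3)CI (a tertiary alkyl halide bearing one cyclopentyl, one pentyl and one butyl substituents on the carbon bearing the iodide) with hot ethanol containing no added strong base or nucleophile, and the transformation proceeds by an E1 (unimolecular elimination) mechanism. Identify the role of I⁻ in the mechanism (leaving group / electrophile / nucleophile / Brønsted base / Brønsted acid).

Step 1: Ionisation: the C–I σ-bond cleaves heterolytically; both bonding electrons depart with I⁻, leaving a tertiary carbocation at the α-carbon.
I⁻ departs with both electrons of the breaking σ-bond — that is the definition of a leaving group.

leaving group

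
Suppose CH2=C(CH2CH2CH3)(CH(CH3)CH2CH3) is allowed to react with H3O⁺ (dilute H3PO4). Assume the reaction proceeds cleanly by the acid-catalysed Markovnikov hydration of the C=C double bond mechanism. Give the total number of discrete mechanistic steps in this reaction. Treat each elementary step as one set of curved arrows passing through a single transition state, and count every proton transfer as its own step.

Step 1: Protonation of the alkene by H3O⁺: the π bond acts as the nucleophile and picks up H⁺, giving the more stable (Markovnikov) tertiary carbocation. H2O is released.
(No 1,2-shift: no single shift to an adjacent carbon would give a more stable cation.)
Step 2: Nucleophilic capture of the cation by H2O produces the protonated alcohol (an oxonium ion).
Step 3: H2O removes a proton from the oxonium oxygen, regenerating H3O⁺ and giving the neutral alcohol.
Total: 3 elementary steps.

3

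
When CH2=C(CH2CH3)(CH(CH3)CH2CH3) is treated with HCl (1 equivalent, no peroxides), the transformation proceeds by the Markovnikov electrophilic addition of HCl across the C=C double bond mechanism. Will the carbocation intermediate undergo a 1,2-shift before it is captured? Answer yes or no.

no

The first-formed carbocation is tertiary.
No single 1,2-shift to an adjacent carbon would produce a more-substituted cation than the one already present, so no rearrangement occurs.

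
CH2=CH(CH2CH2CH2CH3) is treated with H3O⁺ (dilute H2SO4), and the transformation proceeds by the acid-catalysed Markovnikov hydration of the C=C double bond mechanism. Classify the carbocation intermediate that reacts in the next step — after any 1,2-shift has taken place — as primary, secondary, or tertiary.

Step 1: Electrophilic addition begins with the π(C=C) electrons forming a bond to the proton of H3O⁺. Following Markovnikov's rule, the resulting cation is secondary. H2O is released.
No single 1,2-shift to an adjacent carbon would give a more-substituted cation, so no rearrangement occurs.

secondary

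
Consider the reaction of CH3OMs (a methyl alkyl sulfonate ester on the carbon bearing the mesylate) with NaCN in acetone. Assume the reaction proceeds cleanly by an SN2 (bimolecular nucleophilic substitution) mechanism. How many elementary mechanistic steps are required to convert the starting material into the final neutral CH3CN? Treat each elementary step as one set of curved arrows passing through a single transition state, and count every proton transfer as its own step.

Step 1: Backside attack by CN⁻ on the carbon bearing the mesylate: the new C–C bond forms as the C–O bond breaks, with Walden inversion at carbon.
Total: 1 elementary step.

1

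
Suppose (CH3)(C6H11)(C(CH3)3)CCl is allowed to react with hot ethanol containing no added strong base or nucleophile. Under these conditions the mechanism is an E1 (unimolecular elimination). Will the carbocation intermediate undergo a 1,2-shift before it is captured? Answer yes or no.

The first-formed carbocation is tertiary.
No single 1,2-shift to an adjacent carbon would produce a more-substituted cation than the one already present, so no rearrangement occurs.

no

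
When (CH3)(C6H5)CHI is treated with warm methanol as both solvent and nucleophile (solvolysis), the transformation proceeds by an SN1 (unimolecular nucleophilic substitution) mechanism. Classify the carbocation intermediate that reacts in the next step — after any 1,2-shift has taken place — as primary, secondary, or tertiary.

Step 1: The C–I bond breaks with both electrons going to the iodide; I⁻ leaves and a secondary carbocation remains.
No single 1,2-shift to an adjacent carbon would give a more-substituted cation, so no rearrangement occurs.

secondary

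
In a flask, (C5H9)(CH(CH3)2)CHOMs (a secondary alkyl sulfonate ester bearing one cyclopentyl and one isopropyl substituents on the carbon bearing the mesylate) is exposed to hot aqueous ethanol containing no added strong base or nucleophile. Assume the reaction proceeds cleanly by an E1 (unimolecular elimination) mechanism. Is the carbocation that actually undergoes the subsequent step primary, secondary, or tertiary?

Step 1: Rate-determining heterolysis of the C–O bond gives MsO⁻ and a secondary carbocation.
Step 2: A 1,2-hydride shift from the adjacent cyclopentyl carbon moves the positive charge from the secondary centre to an adjacent carbon, generating a more stable tertiary carbocation.
The cation rearranges from secondary to tertiary via a 1,2-hydride shift from the adjacent cyclopentyl carbon; the tertiary cation is what reacts next.

tertiary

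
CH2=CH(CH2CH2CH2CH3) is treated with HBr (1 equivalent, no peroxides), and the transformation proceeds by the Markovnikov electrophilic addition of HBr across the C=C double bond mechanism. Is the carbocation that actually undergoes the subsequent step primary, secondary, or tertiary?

Step 1: The π electrons of the C=C bond attack a proton of HBr; Markovnikov addition places the new C–H on the less-substituted alkene carbon, so the positive charge ends up on the more-substituted carbon — a secondary carbocation. The H–Br bond breaks heterolytically, releasing Br⁻.
No single 1,2-shift to an adjacent carbon would give a more-substituted cation, so no rearrangement occurs.

secondary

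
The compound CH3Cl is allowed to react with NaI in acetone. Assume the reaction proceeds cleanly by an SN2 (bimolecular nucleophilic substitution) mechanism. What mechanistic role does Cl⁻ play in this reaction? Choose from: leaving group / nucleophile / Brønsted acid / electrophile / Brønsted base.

leaving group

Step 1: Backside attack by I⁻ on the carbon bearing the chloride: the new C–I bond forms as the C–Cl bond breaks, with Walden inversion at carbon.
Cl⁻ departs with both electrons of the breaking σ-bond — that is the definition of a leaving group.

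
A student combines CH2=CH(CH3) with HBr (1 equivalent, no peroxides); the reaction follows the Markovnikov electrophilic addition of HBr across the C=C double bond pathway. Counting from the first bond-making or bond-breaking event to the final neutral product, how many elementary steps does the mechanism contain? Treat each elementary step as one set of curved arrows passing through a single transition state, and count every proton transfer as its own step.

Step 1: Protonation of the alkene by HBr: the π bond acts as the nucleophile and picks up H⁺, giving the more stable (Markovnikov) secondary carbocation. The H–Br bond breaks heterolytically, releasing Br⁻.
(No 1,2-shift: no single shift to an adjacent carbon would give a more stable cation.)
Step 2: The Br⁻ anion donates a lone pair to the carbocation, forming the new C–Br σ-bond and giving the neutral alkyl halide.
Total: 2 elementary steps.

2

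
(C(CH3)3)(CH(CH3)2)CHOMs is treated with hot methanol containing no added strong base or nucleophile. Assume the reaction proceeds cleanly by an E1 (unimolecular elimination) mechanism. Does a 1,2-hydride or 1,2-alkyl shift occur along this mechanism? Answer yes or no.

The first-formed carbocation is secondary.
The adjacent isopropyl carbon already bears 2 other carbon substituents and has a hydrogen to migrate; after a 1,2-hydride shift from that carbon the positive charge sits on a tertiary centre.
Tertiary is more stable than secondary, so the shift occurs.

yes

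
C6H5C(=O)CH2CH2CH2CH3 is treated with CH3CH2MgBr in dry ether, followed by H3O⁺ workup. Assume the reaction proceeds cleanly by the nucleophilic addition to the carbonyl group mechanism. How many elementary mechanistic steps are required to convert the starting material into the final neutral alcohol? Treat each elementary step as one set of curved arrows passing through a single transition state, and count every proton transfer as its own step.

Step 1: Nucleophilic addition: the carbanion-like carbon of CH3CH2MgBr adds to the carbonyl carbon, pushing the π(C=O) electron pair onto oxygen and giving a tetrahedral alkoxide.
Step 2: Protonation of the alkoxide by H3O⁺ workup furnishes an alcohol.
Total: 2 elementary steps.

2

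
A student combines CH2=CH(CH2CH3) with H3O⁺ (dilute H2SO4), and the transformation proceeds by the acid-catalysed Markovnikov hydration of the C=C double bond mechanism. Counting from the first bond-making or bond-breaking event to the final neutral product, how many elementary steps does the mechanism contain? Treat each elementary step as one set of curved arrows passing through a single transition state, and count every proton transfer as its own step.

Step 1: The π electrons of the C=C bond attack a proton of H3O⁺; Markovnikov addition places the new C–H on the less-substituted alkene carbon, so the positive charge ends up on the more-substituted carbon — a secondary carbocation. H2O is released.
(No 1,2-shift: no single shift to an adjacent carbon would give a more stable cation.)
Step 2: Nucleophilic capture of the cation by H2O produces the protonated alcohol (an oxonium ion).
Step 3: Deprotonation of the oxonium ion by a water molecule delivers the neutral alcohol and regenerates the acid catalyst.
Total: 3 elementary steps.

3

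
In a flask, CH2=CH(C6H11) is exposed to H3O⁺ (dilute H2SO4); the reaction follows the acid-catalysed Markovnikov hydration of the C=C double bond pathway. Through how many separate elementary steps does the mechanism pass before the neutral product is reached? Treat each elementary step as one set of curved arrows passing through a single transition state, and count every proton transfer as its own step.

Step 1: Protonation of the alkene by H3O⁺: the π bond acts as the nucleophile and picks up H⁺, giving the more stable (Markovnikov) secondary carbocation. H2O is released.
Step 2: A hydride (H with its bonding pair) migrates from the adjacent cyclohexyl carbon to the cationic centre — a 1,2-hydride shift — upgrading the secondary cation to a tertiary one.
Step 3: Nucleophilic capture of the cation by H2O produces the protonated alcohol (an oxonium ion).
Step 4: H2O removes a proton from the oxonium oxygen, regenerating H3O⁺ and giving the neutral alcohol.
Total: 4 elementary steps.

4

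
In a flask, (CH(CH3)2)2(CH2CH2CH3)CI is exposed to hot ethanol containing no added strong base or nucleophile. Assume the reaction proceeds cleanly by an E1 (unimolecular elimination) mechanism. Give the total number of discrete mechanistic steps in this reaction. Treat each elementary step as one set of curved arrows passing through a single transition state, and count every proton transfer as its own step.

2

Step 1: Ionisation: the C–I σ-bond cleaves heterolytically; both bonding electrons depart with I⁻, leaving a tertiary carbocation at the α-carbon.
(No 1,2-shift: no single shift to an adjacent carbon would give a more stable cation.)
Step 2: Loss of a β-proton to an ethanol molecule of the solvent: the C–H bonding pair collapses toward the cationic carbon to form the C=C π bond, yielding the alkene.
Total: 2 elementary steps.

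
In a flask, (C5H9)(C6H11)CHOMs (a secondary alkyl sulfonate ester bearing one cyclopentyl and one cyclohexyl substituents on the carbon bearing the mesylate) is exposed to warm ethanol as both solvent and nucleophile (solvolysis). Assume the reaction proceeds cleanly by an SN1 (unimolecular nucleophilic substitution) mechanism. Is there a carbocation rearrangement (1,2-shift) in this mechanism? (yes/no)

The first-formed carbocation is secondary.
The adjacent cyclopentyl carbon already bears 2 other carbon substituents and has a hydrogen to migrate; after a 1,2-hydride shift from that carbon the positive charge sits on a tertiary centre.
Tertiary is more stable than secondary, so the shift occurs.

yes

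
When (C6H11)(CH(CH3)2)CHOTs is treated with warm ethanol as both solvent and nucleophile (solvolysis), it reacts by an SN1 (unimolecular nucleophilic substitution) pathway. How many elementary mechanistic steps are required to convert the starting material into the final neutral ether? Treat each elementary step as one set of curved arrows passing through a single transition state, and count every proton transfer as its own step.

Step 1: The C–O bond breaks with both electrons going to the tosylate; TsO⁻ leaves and a secondary carbocation remains.
Step 2: A hydride (H with its bonding pair) migrates from the adjacent cyclohexyl carbon to the cationic centre — a 1,2-hydride shift — upgrading the secondary cation to a tertiary one.
Step 3: CH3CH2OH donates an oxygen lone pair into the empty p orbital of the cation, giving a protonated ether (an oxonium ion).
Step 4: Deprotonation of the oxonium oxygen by solvent ethanol yields the neutral ether.
Total: 4 elementary steps.

4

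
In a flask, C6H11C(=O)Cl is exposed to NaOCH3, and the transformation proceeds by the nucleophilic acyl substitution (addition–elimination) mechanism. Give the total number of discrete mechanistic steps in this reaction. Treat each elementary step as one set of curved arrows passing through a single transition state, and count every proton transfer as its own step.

Step 1: Nucleophilic addition of CH3O⁻ to the acyl carbon breaks the π(C=O) bond and yields a tetrahedral, anionic intermediate.
Step 2: An oxygen lone pair re-forms the C=O π bond as the C–Cl σ-bond breaks; Cl⁻ is expelled.
Total: 2 elementary steps.

2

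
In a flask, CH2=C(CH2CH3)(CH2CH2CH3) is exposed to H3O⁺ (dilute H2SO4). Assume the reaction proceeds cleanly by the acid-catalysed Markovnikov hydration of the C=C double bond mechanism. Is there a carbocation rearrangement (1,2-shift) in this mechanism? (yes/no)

The first-formed carbocation is tertiary.
No single 1,2-shift to an adjacent carbon would produce a more-substituted cation than the one already present, so no rearrangement occurs.

no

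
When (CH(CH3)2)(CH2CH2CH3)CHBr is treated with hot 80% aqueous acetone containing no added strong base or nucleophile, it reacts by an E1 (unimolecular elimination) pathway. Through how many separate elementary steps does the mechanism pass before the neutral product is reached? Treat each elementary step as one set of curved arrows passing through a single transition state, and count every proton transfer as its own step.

3

Step 1: The C–Br bond breaks with both electrons going to the bromide; Br⁻ leaves and a secondary carbocation remains.
Step 2: Carbocation rearrangement: a 1,2-hydride shift from the adjacent isopropyl carbon converts the initially-formed secondary cation into the more stable tertiary cation.
Step 3: Loss of a β-proton to a water molecule of the solvent: the C–H bonding pair collapses toward the cationic carbon to form the C=C π bond, yielding the alkene.
Total: 3 elementary steps.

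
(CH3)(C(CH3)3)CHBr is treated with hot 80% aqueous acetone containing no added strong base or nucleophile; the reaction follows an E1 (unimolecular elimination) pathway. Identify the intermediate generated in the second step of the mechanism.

Step 1: Ionisation: the C–Br σ-bond cleaves heterolytically; both bonding electrons depart with Br⁻, leaving a secondary carbocation at the α-carbon.
Step 2: A 1,2-methyl shift from the adjacent tert-butyl carbon moves the positive charge from the secondary centre to an adjacent carbon, generating a more stable tertiary carbocation.
After step 2 the species present is a tertiary carbocation.

tertiary carbocation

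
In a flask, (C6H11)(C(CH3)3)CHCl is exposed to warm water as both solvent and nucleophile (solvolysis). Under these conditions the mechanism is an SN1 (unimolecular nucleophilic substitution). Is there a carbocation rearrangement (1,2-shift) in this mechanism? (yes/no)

The first-formed carbocation is secondary.
The adjacent cyclohexyl carbon already bears 2 other carbon substituents and has a hydrogen to migrate; after a 1,2-hydride shift from that carbon the positive charge sits on a tertiary centre.
Tertiary is more stable than secondary, so the shift occurs.

yes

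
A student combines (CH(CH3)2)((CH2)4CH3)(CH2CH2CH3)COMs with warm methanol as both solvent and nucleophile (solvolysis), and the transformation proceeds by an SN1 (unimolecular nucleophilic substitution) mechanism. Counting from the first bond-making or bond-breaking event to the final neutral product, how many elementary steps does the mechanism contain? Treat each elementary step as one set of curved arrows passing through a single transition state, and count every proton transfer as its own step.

3

Step 1: Ionisation: the C–O σ-bond cleaves heterolytically; both bonding electrons depart with MsO⁻, leaving a tertiary carbocation at the α-carbon.
(No 1,2-shift: no single shift to an adjacent carbon would give a more stable cation.)
Step 2: CH3OH donates an oxygen lone pair into the empty p orbital of the cation, giving a protonated ether (an oxonium ion).
Step 3: A second solvent molecule removes the proton on oxygen, giving the neutral ether product.
Total: 3 elementary steps.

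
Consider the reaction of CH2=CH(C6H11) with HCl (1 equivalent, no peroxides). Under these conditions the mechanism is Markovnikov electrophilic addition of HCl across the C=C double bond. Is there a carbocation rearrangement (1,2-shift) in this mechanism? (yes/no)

The first-formed carbocation is secondary.
The adjacent cyclohexyl carbon already bears 2 other carbon substituents and has a hydrogen to migrate; after a 1,2-hydride shift from that carbon the positive charge sits on a tertiary centre.
Tertiary is more stable than secondary, so the shift occurs.

yes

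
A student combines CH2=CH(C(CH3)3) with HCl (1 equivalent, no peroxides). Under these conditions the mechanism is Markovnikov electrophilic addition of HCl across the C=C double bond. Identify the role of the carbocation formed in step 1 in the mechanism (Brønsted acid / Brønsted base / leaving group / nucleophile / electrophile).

electrophile

Step 3: Nucleophilic attack by Cl⁻ on the carbocation completes the addition, giving R–Cl.
The carbocation formed in step 1 accepts an electron pair into an empty or π* orbital — it is the electrophile.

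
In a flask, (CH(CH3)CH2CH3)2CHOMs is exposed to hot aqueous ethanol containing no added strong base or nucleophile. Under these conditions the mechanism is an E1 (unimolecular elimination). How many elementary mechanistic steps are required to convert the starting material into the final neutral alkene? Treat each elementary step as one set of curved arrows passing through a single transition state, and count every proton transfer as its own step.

Step 1: Rate-determining heterolysis of the C–O bond gives MsO⁻ and a secondary carbocation.
Step 2: Carbocation rearrangement: a 1,2-hydride shift from the adjacent sec-butyl carbon converts the initially-formed secondary cation into the more stable tertiary cation.
Step 3: A water (or ethanol) molecule (solvent) deprotonates a β-carbon; as the C–H bond breaks, those electrons form the new alkene π bond.
Total: 3 elementary steps.

3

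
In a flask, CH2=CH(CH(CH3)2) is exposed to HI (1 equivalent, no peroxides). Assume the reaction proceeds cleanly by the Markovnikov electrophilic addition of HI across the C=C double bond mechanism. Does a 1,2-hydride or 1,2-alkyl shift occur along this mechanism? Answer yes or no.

The first-formed carbocation is secondary.
The adjacent isopropyl carbon already bears 2 other carbon substituents and has a hydrogen to migrate; after a 1,2-hydride shift from that carbon the positive charge sits on a tertiary centre.
Tertiary is more stable than secondary, so the shift occurs.

yes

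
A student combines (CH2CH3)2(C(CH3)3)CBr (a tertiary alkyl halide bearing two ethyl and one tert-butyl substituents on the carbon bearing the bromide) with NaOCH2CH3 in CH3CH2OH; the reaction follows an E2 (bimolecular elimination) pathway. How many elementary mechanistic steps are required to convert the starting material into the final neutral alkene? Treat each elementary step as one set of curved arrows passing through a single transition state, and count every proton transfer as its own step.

1

Step 1: Concerted anti-periplanar elimination: CH3CH2O⁻ abstracts a β-H while Br⁻ leaves, and the C–H electrons become the new C=C π bond — all in a single transition state.
Total: 1 elementary step.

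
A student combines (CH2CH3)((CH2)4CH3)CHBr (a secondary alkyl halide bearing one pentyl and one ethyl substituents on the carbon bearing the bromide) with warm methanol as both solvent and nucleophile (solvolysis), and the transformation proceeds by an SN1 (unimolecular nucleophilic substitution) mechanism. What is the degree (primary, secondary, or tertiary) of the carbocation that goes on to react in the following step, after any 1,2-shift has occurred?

secondary

Step 1: Ionisation: the C–Br σ-bond cleaves heterolytically; both bonding electrons depart with Br⁻, leaving a secondary carbocation at the α-carbon.
No single 1,2-shift to an adjacent carbon would give a more-substituted cation, so no rearrangement occurs.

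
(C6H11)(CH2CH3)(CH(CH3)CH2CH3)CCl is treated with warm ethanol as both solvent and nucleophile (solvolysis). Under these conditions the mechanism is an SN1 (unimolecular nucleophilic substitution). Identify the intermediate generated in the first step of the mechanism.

Step 1: Rate-determining heterolysis of the C–Cl bond gives Cl⁻ and a tertiary carbocation.
After step 1 the species present is a tertiary carbocation.

tertiary carbocation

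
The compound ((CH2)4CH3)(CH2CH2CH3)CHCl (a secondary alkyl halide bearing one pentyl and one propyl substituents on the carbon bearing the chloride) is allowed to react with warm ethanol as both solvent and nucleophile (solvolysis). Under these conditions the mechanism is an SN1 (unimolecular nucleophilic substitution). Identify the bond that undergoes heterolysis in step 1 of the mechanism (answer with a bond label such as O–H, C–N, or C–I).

Step 1: Ionisation: the C–Cl σ-bond cleaves heterolytically; both bonding electrons depart with Cl⁻, leaving a secondary carbocation at the α-carbon.
The bond broken in this step is the C–Cl bond.

C–Cl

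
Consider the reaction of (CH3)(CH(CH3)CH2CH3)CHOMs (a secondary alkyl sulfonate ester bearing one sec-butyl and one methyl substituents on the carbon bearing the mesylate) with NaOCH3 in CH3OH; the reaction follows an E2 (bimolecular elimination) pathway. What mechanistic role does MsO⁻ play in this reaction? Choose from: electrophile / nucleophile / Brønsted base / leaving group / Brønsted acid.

leaving group

Step 1: In one step, CH3O⁻ pulls off a β-proton, the C–O bond cleaves, and a C=C double bond forms between the α- and β-carbons (E2, anti elimination).
MsO⁻ departs with both electrons of the breaking σ-bond — that is the definition of a leaving group.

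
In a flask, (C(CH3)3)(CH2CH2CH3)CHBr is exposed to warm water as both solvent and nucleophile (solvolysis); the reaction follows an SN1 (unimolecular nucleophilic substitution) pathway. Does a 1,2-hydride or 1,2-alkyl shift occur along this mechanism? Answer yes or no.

The first-formed carbocation is secondary.
The adjacent tert-butyl carbon has no hydrogen but bears methyl groups; migration of one methyl with its bonding pair (a 1,2-methyl shift) places the charge on a tertiary centre.
Tertiary is more stable than secondary, so the shift occurs.

yes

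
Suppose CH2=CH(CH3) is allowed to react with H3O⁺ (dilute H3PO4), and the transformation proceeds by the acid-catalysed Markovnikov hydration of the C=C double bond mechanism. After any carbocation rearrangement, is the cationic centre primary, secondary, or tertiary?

Step 1: The π electrons of the C=C bond attack a proton of H3O⁺; Markovnikov addition places the new C–H on the less-substituted alkene carbon, so the positive charge ends up on the more-substituted carbon — a secondary carbocation. H2O is released.
No single 1,2-shift to an adjacent carbon would give a more-substituted cation, so no rearrangement occurs.

secondary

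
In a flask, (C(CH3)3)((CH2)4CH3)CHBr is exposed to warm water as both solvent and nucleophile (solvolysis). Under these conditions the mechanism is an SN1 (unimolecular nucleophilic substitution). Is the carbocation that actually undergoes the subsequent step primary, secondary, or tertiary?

tertiary

Step 1: The C–Br bond breaks with both electrons going to the bromide; Br⁻ leaves and a secondary carbocation remains.
Step 2: Carbocation rearrangement: a 1,2-methyl shift from the adjacent tert-butyl carbon converts the initially-formed secondary cation into the more stable tertiary cation.
The cation rearranges from secondary to tertiary via a 1,2-methyl shift from the adjacent tert-butyl carbon; the tertiary cation is what reacts next.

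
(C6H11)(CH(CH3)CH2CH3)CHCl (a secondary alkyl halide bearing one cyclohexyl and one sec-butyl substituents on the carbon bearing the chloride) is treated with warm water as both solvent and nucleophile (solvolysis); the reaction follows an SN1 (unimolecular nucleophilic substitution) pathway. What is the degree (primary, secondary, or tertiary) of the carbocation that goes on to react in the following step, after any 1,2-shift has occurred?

tertiary

Step 1: Ionisation: the C–Cl σ-bond cleaves heterolytically; both bonding electrons depart with Cl⁻, leaving a secondary carbocation at the α-carbon.
Step 2: Carbocation rearrangement: a 1,2-hydride shift from the adjacent cyclohexyl carbon converts the initially-formed secondary cation into the more stable tertiary cation.
The cation rearranges from secondary to tertiary via a 1,2-hydride shift from the adjacent cyclohexyl carbon; the tertiary cation is what reacts next.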